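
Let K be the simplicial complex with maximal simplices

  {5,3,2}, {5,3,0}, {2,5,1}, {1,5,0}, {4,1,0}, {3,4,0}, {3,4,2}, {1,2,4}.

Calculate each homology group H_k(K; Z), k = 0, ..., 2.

Order the vertices as 0 < 1 < 2 < 3 < 4 < 5. Listing each simplex with vertices in this order, K has dimension 2 with simplices:

  0-simplices (6): [0], [1], [2], [3], [4], [5]
  1-simplices (12): [0,1], [0,3], [0,4], [0,5], [1,2], [1,4], [1,5], [2,3], [2,4], [2,5], [3,4], [3,5]
  2-simplices (8): [0,1,4], [0,1,5], [0,3,4], [0,3,5], [1,2,4], [1,2,5], [2,3,4], [2,3,5]

Hence C_0 ≅ Z^6, C_1 ≅ Z^12, C_2 ≅ Z^8.

∂_1: C_1 → C_0 is given by ∂[p,q] = [q] − [p]. For instance
  ∂[2,3] = [3] − [2].
The 6×12 boundary matrix has rank 5 and Smith normal form diag(1,1,1,1,1).

Boundary ∂_2: C_2 → C_1 sends each 2-simplex [p,q,r] to [q,r] − [p,r] + [p,q]. For instance
  ∂[0,3,4] = [3,4] − [0,4] + [0,3],
  ∂[2,3,5] = [3,5] − [2,5] + [2,3].
The 12×8 boundary matrix has rank 7 and Smith normal form diag(1,1,1,1,1,1,1).

Now H_k = ker ∂_k / im ∂_{k+1}, so:

  H_0: rank C_0 − rank ∂_1 = 6 − 5 = 1, and the invariant factors of ∂_1 are all 1, so H_0 = Z.
  H_1: rank ker ∂_1 − rank ∂_2 = (12 − 5) − 7 = 0, and the invariant factors of ∂_2 are all 1, so H_1 = 0.
  H_2: rank ker ∂_2 − rank ∂_3 = (8 − 7) − 0 = 1, and there is no ∂_3, so H_2 = Z.

H_0 ≅ Z,  H_1 = 0,  H_2 ≅ Z.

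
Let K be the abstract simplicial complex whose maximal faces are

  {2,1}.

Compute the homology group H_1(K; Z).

H_1 ≅ 0.

Fix the vertex order 1 < 2 and write every simplex with vertices in increasing order. Then dim K = 1 and the simplices of K are:

  0-simplices (2): [1], [2]
  1-simplices (1): [1,2]

Hence C_0 ≅ Z^2, C_1 ≅ Z^1.

∂_1: C_1 → C_0 maps an edge to its endpoints' difference, ∂[p,q] = q − p. For instance
  ∂[1,2] = [2] − [1].
The 2×1 boundary matrix has rank 1 and Smith normal form diag(1).

Reading off H_k = ker ∂_k / im ∂_{k+1}:

  H_1: rank ker ∂_1 − rank ∂_2 = (1 − 1) − 0 = 0, and there is no ∂_2, so H_1 = 0.

(K is a triangulation of the 1-simplex.)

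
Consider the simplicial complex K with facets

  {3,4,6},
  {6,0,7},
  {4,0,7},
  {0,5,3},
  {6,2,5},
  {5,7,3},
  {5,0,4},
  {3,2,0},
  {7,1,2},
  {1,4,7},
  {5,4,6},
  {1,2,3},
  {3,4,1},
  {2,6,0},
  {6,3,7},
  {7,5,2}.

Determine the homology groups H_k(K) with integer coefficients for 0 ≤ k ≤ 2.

Order the vertices as 0 < 1 < 2 < 3 < 4 < 5 < 6 < 7. Listing each simplex with vertices in this order, K has dimension 2 with simplices:

  0-simplices (8): [0], [1], [2], [3], [4], [5], [6], [7]
  1-simplices (24): (24 of them)
  2-simplices (16): [0,2,3], [0,2,6], [0,3,5], [0,4,5], [0,4,7], [0,6,7], [1,2,3], [1,2,7], [1,3,4], [1,4,7], [2,5,6], [2,5,7], [3,4,6], [3,5,7], [3,6,7], [4,5,6]

so the chain groups are C_0 ≅ Z^8, C_1 ≅ Z^24, C_2 ≅ Z^16.

Boundary ∂_1: C_1 → C_0 maps an edge to its endpoints' difference, ∂[p,q] = q − p. For instance
  ∂[0,2] = [2] − [0].
This gives a 8×24 integer matrix of rank 7; reducing to Smith normal form yields diagonal entries (1,1,1,1,1,1,1).

∂_2: C_2 → C_1 maps a triangle to the signed sum of its edges. For instance
  ∂[0,2,3] = [2,3] − [0,3] + [0,2],
  ∂[3,4,6] = [4,6] − [3,6] + [3,4].
This gives a 24×16 integer matrix of rank 15; reducing to Smith normal form yields diagonal entries (1,1,1,1,1,1,1,1,1,1,1,1,1,1,1).

Computing H_k = (kernel of ∂_k) / (image of ∂_{k+1}):

  H_0: rank C_0 − rank ∂_1 = 8 − 7 = 1, and the invariant factors of ∂_1 are all 1, so H_0 ≅ Z.
  H_1: rank ker ∂_1 − rank ∂_2 = (24 − 7) − 15 = 2, and the invariant factors of ∂_2 are all 1, so H_1 ≅ Z^2.
  H_2: rank ker ∂_2 − rank ∂_3 = (16 − 15) − 0 = 1, and there is no ∂_3, so H_2 ≅ Z.

(K is a triangulation of the torus T^2.)

H_0 ≅ Z,  H_1 ≅ Z^2,  H_2 ≅ Z.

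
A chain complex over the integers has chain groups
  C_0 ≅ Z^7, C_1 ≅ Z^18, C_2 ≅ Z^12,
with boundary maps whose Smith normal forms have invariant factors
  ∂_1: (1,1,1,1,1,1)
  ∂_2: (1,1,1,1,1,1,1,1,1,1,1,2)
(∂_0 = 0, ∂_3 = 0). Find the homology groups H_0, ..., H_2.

H_0 ≅ Z,  H_1 ≅ Z/2Z,  H_2 = 0.

H_0: b_0 = 7 − 0 − 6 = 1; torsion from ∂_1 factors > 1: none. So H_0 ≅ Z.
H_1: b_1 = 18 − 6 − 12 = 0; torsion from ∂_2 factors > 1: [2]. So H_1 ≅ Z/2Z.
H_2: b_2 = 12 − 12 − 0 = 0; torsion from ∂_3 factors > 1: none. So H_2 ≅ 0.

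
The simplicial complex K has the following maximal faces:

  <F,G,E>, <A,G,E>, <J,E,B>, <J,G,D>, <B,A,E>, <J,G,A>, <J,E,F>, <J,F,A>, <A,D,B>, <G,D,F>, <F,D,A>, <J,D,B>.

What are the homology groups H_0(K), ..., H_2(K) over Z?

Take the total order A < B < D < E < F < G < J on the vertex set. Then K (dimension 2) consists of the simplices:

  0-simplices (7): A, B, D, E, F, G, J
  1-simplices (18): AB, AD, AE, AF, AG, AJ, BD, BE, BJ, DF, DG, DJ, EF, EG, EJ, FG, FJ, GJ
  2-simplices (12): ABD, ABE, ADF, AEG, AFJ, AGJ, BDJ, BEJ, DFG, DGJ, EFG, EFJ

so the chain groups are C_0 ≅ Z^7, C_1 ≅ Z^18, C_2 ≅ Z^12.

∂_1: C_1 → C_0 sends each edge [p,q] (with p < q) to q − p. For instance
  ∂DF = F − D.
As a 7×18 matrix over Z this has rank 6, with invariant factors (1,1,1,1,1,1).

Boundary ∂_2: C_2 → C_1 maps a triangle to the signed sum of its edges. For instance
  ∂BDJ = DJ − BJ + BD,
  ∂BEJ = EJ − BJ + BE.
The 18×12 boundary matrix has rank 12 and Smith normal form diag(1,1,1,1,1,1,1,1,1,1,1,2).

From H_k ≅ ker(∂_k) / im(∂_{k+1}) we obtain:

  H_0: rank C_0 − rank ∂_1 = 7 − 6 = 1, and the invariant factors of ∂_1 are all 1, so H_0 ≅ Z.
  H_1: rank ker ∂_1 − rank ∂_2 = (18 − 6) − 12 = 0, and ∂_2 has invariant factor 2 > 1, so H_1 ≅ Z/2.
  H_2: rank ker ∂_2 − rank ∂_3 = (12 − 12) − 0 = 0, and there is no ∂_3, so H_2 ≅ 0.

H_0 = Z,  H_1 = Z/2,  H_2 = 0.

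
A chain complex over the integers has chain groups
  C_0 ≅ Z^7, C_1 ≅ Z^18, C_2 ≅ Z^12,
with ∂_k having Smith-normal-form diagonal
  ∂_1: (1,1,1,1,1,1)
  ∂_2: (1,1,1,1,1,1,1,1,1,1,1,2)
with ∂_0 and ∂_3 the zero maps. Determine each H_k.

H_0 ≅ Z,  H_1 ≅ Z/2,  H_2 = 0.

H_0: b_0 = 7 − 0 − 6 = 1; torsion from ∂_1 factors > 1: none. So H_0 ≅ Z.
H_1: b_1 = 18 − 6 − 12 = 0; torsion from ∂_2 factors > 1: [2]. So H_1 ≅ Z/2.
H_2: b_2 = 12 − 12 − 0 = 0; torsion from ∂_3 factors > 1: none. So H_2 ≅ 0.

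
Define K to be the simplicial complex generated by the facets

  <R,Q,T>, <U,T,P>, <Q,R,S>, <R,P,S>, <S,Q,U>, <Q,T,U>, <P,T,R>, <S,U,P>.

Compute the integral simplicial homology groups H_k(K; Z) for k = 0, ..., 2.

H_0 = Z,  H_1 = 0,  H_2 = Z.

Fix the vertex order P < Q < R < S < T < U and write every simplex with vertices in increasing order. Then dim K = 2 and the simplices of K are:

  0-simplices (6): P, Q, R, S, T, U
  1-simplices (12): PR, PS, PT, PU, QR, QS, QT, QU, RS, RT, SU, TU
  2-simplices (8): PRS, PRT, PSU, PTU, QRS, QRT, QSU, QTU

Hence C_0 ≅ Z^6, C_1 ≅ Z^12, C_2 ≅ Z^8.

Boundary ∂_1: C_1 → C_0 maps an edge to its endpoints' difference, ∂[p,q] = q − p. For instance
  ∂PS = S − P.
The resulting 6×12 matrix has rank 5, and its Smith normal form has invariant factors (1,1,1,1,1).

∂_2: C_2 → C_1 acts by ∂[p,q,r] = [q,r] − [p,r] + [p,q]. For instance
  ∂QRS = RS − QS + QR,
  ∂PSU = SU − PU + PS.
The resulting 12×8 matrix has rank 7, and its Smith normal form has invariant factors (1,1,1,1,1,1,1).

From H_k ≅ ker(∂_k) / im(∂_{k+1}) we obtain:

  H_0: rank C_0 − rank ∂_1 = 6 − 5 = 1, and the invariant factors of ∂_1 are all 1, so H_0 = Z.
  H_1: rank ker ∂_1 − rank ∂_2 = (12 − 5) − 7 = 0, and the invariant factors of ∂_2 are all 1, so H_1 = 0.
  H_2: rank ker ∂_2 − rank ∂_3 = (8 − 7) − 0 = 1, and there is no ∂_3, so H_2 = Z.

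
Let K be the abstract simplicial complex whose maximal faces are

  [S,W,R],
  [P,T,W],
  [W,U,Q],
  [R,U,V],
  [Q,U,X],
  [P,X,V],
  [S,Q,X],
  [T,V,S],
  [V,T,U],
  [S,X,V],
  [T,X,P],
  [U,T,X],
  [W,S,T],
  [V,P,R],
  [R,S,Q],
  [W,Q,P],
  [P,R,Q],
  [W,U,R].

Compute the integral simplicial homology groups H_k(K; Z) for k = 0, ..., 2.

Order the vertices as P < Q < R < S < T < U < V < W < X. Listing each simplex with vertices in this order, K has dimension 2 with simplices:

  0-simplices (9): P, Q, R, S, T, U, V, W, X
  1-simplices (27): PQ, PR, PT, PV, PW, PX, QR, QS, QU, QW, QX, RS, RU, RV, RW, ST, SV, SW, SX, TU, TV, TW, TX, UV, UW, UX, VX
  2-simplices (18): PQR, PQW, PRV, PTW, PTX, PVX, QRS, QSX, QUW, QUX, RSW, RUV, RUW, STV, STW, SVX, TUV, TUX

Hence C_0 ≅ Z^9, C_1 ≅ Z^27, C_2 ≅ Z^18.

∂_1: C_1 → C_0 is given by ∂[p,q] = [q] − [p].
As a 9×27 matrix over Z this has rank 8, with invariant factors (1,1,1,1,1,1,1,1).

Boundary ∂_2: C_2 → C_1 acts by ∂[p,q,r] = [q,r] − [p,r] + [p,q]. For instance
  ∂TUV = UV − TV + TU,
  ∂PTX = TX − PX + PT.
As a 27×18 matrix over Z this has rank 18, with invariant factors (1,1,1,1,1,1,1,1,1,1,1,1,1,1,1,1,1,2).

Reading off H_k = ker ∂_k / im ∂_{k+1}:

  H_0: rank C_0 − rank ∂_1 = 9 − 8 = 1, and the invariant factors of ∂_1 are all 1, so H_0 ≅ Z.
  H_1: rank ker ∂_1 − rank ∂_2 = (27 − 8) − 18 = 1, and ∂_2 has invariant factor 2 > 1, so H_1 ≅ Z ⊕ Z_2.
  H_2: rank ker ∂_2 − rank ∂_3 = (18 − 18) − 0 = 0, and there is no ∂_3, so H_2 ≅ 0.

H_0 ≅ Z,  H_1 ≅ Z ⊕ Z_2,  H_2 = 0.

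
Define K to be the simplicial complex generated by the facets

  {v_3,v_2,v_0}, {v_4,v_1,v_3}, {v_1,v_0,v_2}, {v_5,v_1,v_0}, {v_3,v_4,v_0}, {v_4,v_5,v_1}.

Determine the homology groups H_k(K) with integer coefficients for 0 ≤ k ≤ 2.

Fix the vertex order v_0 < v_1 < v_2 < v_3 < v_4 < v_5 and write every simplex with vertices in increasing order. Then dim K = 2 and the simplices of K are:

  0-simplices (6): [v_0], [v_1], [v_2], [v_3], [v_4], [v_5]
  1-simplices (12): [v_0,v_1], [v_0,v_2], [v_0,v_3], [v_0,v_4], [v_0,v_5], [v_1,v_2], [v_1,v_3], [v_1,v_4], [v_1,v_5], [v_2,v_3], [v_3,v_4], [v_4,v_5]
  2-simplices (6): [v_0,v_1,v_2], [v_0,v_1,v_5], [v_0,v_2,v_3], [v_0,v_3,v_4], [v_1,v_3,v_4], [v_1,v_4,v_5]

Hence C_0 ≅ Z^6, C_1 ≅ Z^12, C_2 ≅ Z^6.

∂_1: C_1 → C_0 is given by ∂[p,q] = [q] − [p].
This gives a 6×12 integer matrix of rank 5; reducing to Smith normal form yields diagonal entries (1,1,1,1,1).

∂_2: C_2 → C_1 acts by ∂[p,q,r] = [q,r] − [p,r] + [p,q]. For instance
  ∂[v_0,v_1,v_2] = [v_1,v_2] − [v_0,v_2] + [v_0,v_1],
  ∂[v_0,v_3,v_4] = [v_3,v_4] − [v_0,v_4] + [v_0,v_3].
The resulting 12×6 matrix has rank 6, and its Smith normal form has invariant factors (1,1,1,1,1,1).

Now H_k = ker ∂_k / im ∂_{k+1}, so:

  H_0: rank C_0 − rank ∂_1 = 6 − 5 = 1, and the invariant factors of ∂_1 are all 1, so H_0 = Z.
  H_1: rank ker ∂_1 − rank ∂_2 = (12 − 5) − 6 = 1, and the invariant factors of ∂_2 are all 1, so H_1 = Z.
  H_2: rank ker ∂_2 − rank ∂_3 = (6 − 6) − 0 = 0, and there is no ∂_3, so H_2 = 0.

(K is a triangulation of the cylinder S^1 x I.)

H_0 ≅ Z,  H_1 ≅ Z,  H_2 = 0.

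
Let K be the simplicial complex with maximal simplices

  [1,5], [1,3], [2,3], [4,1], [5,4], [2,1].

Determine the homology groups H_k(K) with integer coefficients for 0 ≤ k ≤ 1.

We work with the vertex ordering 1 < 2 < 3 < 4 < 5. The simplices of K, each written with vertices in increasing order, are:

  0-simplices (5): [1], [2], [3], [4], [5]
  1-simplices (6): [1,2], [1,3], [1,4], [1,5], [2,3], [4,5]

Hence C_0 ≅ Z^5, C_1 ≅ Z^6.

The boundary map ∂_1: C_1 → C_0 sends each edge [p,q] (with p < q) to q − p. For instance
  ∂[2,3] = [3] − [2].
The 5×6 boundary matrix has rank 4 and Smith normal form diag(1,1,1,1).

Now H_k = ker ∂_k / im ∂_{k+1}, so:

  H_0: rank C_0 − rank ∂_1 = 5 − 4 = 1, and the invariant factors of ∂_1 are all 1, so H_0 ≅ Z.
  H_1: rank ker ∂_1 − rank ∂_2 = (6 − 4) − 0 = 2, and there is no ∂_2, so H_1 ≅ Z^2.

As a check, the Euler characteristic is 5 − 6 = -1, which agrees with 1 − 2 = -1.

H_0 = Z,  H_1 = Z^2.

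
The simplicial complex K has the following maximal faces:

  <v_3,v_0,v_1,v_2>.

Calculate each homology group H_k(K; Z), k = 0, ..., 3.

Take the total order v_0 < v_1 < v_2 < v_3 on the vertex set. Then K (dimension 3) consists of the simplices:

  0-simplices (4): [v_0], [v_1], [v_2], [v_3]
  1-simplices (6): [v_0,v_1], [v_0,v_2], [v_0,v_3], [v_1,v_2], [v_1,v_3], [v_2,v_3]
  2-simplices (4): [v_0,v_1,v_2], [v_0,v_1,v_3], [v_0,v_2,v_3], [v_1,v_2,v_3]
  3-simplices (1): [v_0,v_1,v_2,v_3]

Hence C_0 ≅ Z^4, C_1 ≅ Z^6, C_2 ≅ Z^4, C_3 ≅ Z^1.

∂_1: C_1 → C_0 sends each edge [p,q] (with p < q) to q − p. For instance
  ∂[v_2,v_3] = [v_3] − [v_2].
The 4×6 boundary matrix has rank 3 and Smith normal form diag(1,1,1).

Boundary ∂_2: C_2 → C_1 sends each 2-simplex [p,q,r] to [q,r] − [p,r] + [p,q]. For instance
  ∂[v_0,v_2,v_3] = [v_2,v_3] − [v_0,v_3] + [v_0,v_2],
  ∂[v_1,v_2,v_3] = [v_2,v_3] − [v_1,v_3] + [v_1,v_2].
This gives a 6×4 integer matrix of rank 3; reducing to Smith normal form yields diagonal entries (1,1,1).

Boundary ∂_3: C_3 → C_2 sends each 3-simplex σ to the alternating sum Σ_i (−1)^i (σ with its i-th vertex removed). For instance
  ∂[v_0,v_1,v_2,v_3] = [v_1,v_2,v_3] − [v_0,v_2,v_3] + [v_0,v_1,v_3] − [v_0,v_1,v_2].
The 4×1 boundary matrix has rank 1 and Smith normal form diag(1).

Now H_k = ker ∂_k / im ∂_{k+1}, so:

  H_0: rank C_0 − rank ∂_1 = 4 − 3 = 1, and the invariant factors of ∂_1 are all 1, so H_0 = Z.
  H_1: rank ker ∂_1 − rank ∂_2 = (6 − 3) − 3 = 0, and the invariant factors of ∂_2 are all 1, so H_1 = 0.
  H_2: rank ker ∂_2 − rank ∂_3 = (4 − 3) − 1 = 0, and the invariant factors of ∂_3 are all 1, so H_2 = 0.
  H_3: rank ker ∂_3 − rank ∂_4 = (1 − 1) − 0 = 0, and there is no ∂_4, so H_3 = 0.

H_0 ≅ Z,  H_1 = 0,  H_2 = 0,  H_3 = 0.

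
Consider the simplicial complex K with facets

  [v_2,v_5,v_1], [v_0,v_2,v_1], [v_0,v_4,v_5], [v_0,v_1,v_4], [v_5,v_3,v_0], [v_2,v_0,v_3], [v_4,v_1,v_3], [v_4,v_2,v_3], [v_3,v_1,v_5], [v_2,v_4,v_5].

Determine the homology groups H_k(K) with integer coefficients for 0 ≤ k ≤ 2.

Fix the vertex order v_0 < v_1 < v_2 < v_3 < v_4 < v_5 and write every simplex with vertices in increasing order. Then dim K = 2 and the simplices of K are:

  0-simplices (6): [v_0], [v_1], [v_2], [v_3], [v_4], [v_5]
  1-simplices (15): (15 of them)
  2-simplices (10): [v_0,v_1,v_2], [v_0,v_1,v_4], [v_0,v_2,v_3], [v_0,v_3,v_5], [v_0,v_4,v_5], [v_1,v_2,v_5], [v_1,v_3,v_4], [v_1,v_3,v_5], [v_2,v_3,v_4], [v_2,v_4,v_5]

giving chain groups C_0 ≅ Z^6, C_1 ≅ Z^15, C_2 ≅ Z^10.

The boundary map ∂_1: C_1 → C_0 sends each edge [p,q] (with p < q) to q − p. For instance
  ∂[v_1,v_4] = [v_4] − [v_1].
The 6×15 boundary matrix has rank 5 and Smith normal form diag(1,1,1,1,1).

Boundary ∂_2: C_2 → C_1 acts by ∂[p,q,r] = [q,r] − [p,r] + [p,q]. For instance
  ∂[v_1,v_2,v_5] = [v_2,v_5] − [v_1,v_5] + [v_1,v_2],
  ∂[v_1,v_3,v_4] = [v_3,v_4] − [v_1,v_4] + [v_1,v_3].
As a 15×10 matrix over Z this has rank 10, with invariant factors (1,1,1,1,1,1,1,1,1,2).

Now H_k = ker ∂_k / im ∂_{k+1}, so:

  H_0: rank C_0 − rank ∂_1 = 6 − 5 = 1, and the invariant factors of ∂_1 are all 1, so H_0 = Z.
  H_1: rank ker ∂_1 − rank ∂_2 = (15 − 5) − 10 = 0, and ∂_2 has invariant factor 2 > 1, so H_1 = Z_2.
  H_2: rank ker ∂_2 − rank ∂_3 = (10 − 10) − 0 = 0, and there is no ∂_3, so H_2 = 0.

As a check, the Euler characteristic is 6 − 15 + 10 = 1, which agrees with 1 − 0 + 0 = 1.
(K is a triangulation of the real projective plane RP^2.)

H_0 ≅ Z,  H_1 ≅ Z_2,  H_2 = 0.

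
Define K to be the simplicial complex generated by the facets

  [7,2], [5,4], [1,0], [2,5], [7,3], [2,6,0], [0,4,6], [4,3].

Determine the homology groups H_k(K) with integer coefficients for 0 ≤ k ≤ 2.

H_0 = Z,  H_1 = Z^2,  H_2 = 0.

Fix the vertex order 0 < 1 < 2 < 3 < 4 < 5 < 6 < 7 and write every simplex with vertices in increasing order. Then dim K = 2 and the simplices of K are:

  0-simplices (8): [0], [1], [2], [3], [4], [5], [6], [7]
  1-simplices (11): [0,1], [0,2], [0,4], [0,6], [2,5], [2,6], [2,7], [3,4], [3,7], [4,5], [4,6]
  2-simplices (2): [0,2,6], [0,4,6]

giving chain groups C_0 ≅ Z^8, C_1 ≅ Z^11, C_2 ≅ Z^2.

∂_1: C_1 → C_0 maps an edge to its endpoints' difference, ∂[p,q] = q − p.
The 8×11 boundary matrix has rank 7 and Smith normal form diag(1,1,1,1,1,1,1).

The boundary map ∂_2: C_2 → C_1 acts by ∂[p,q,r] = [q,r] − [p,r] + [p,q]. For instance
  ∂[0,4,6] = [4,6] − [0,6] + [0,4],
  ∂[0,2,6] = [2,6] − [0,6] + [0,2].
As a 11×2 matrix over Z this has rank 2, with invariant factors (1,1).

Reading off H_k = ker ∂_k / im ∂_{k+1}:

  H_0: rank C_0 − rank ∂_1 = 8 − 7 = 1, and the invariant factors of ∂_1 are all 1, so H_0 = Z.
  H_1: rank ker ∂_1 − rank ∂_2 = (11 − 7) − 2 = 2, and the invariant factors of ∂_2 are all 1, so H_1 = Z^2.
  H_2: rank ker ∂_2 − rank ∂_3 = (2 − 2) − 0 = 0, and there is no ∂_3, so H_2 = 0.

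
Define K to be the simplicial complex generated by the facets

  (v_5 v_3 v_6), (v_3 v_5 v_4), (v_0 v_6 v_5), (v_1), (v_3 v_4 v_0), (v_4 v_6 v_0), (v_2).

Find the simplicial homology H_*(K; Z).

H_0 ≅ Z^3,  H_1 ≅ Z,  H_2 = 0.

Take the total order v_0 < v_1 < v_2 < v_3 < v_4 < v_5 < v_6 on the vertex set. Then K (dimension 2) consists of the simplices:

  0-simplices (7): [v_0], [v_1], [v_2], [v_3], [v_4], [v_5], [v_6]
  1-simplices (10): [v_0,v_3], [v_0,v_4], [v_0,v_5], [v_0,v_6], [v_3,v_4], [v_3,v_5], [v_3,v_6], [v_4,v_5], [v_4,v_6], [v_5,v_6]
  2-simplices (5): [v_0,v_3,v_4], [v_0,v_4,v_6], [v_0,v_5,v_6], [v_3,v_4,v_5], [v_3,v_5,v_6]

giving chain groups C_0 ≅ Z^7, C_1 ≅ Z^10, C_2 ≅ Z^5.

∂_1: C_1 → C_0 is given by ∂[p,q] = [q] − [p].
This gives a 7×10 integer matrix of rank 4; reducing to Smith normal form yields diagonal entries (1,1,1,1).

∂_2: C_2 → C_1 sends each 2-simplex [p,q,r] to [q,r] − [p,r] + [p,q]. For instance
  ∂[v_3,v_4,v_5] = [v_4,v_5] − [v_3,v_5] + [v_3,v_4],
  ∂[v_0,v_3,v_4] = [v_3,v_4] − [v_0,v_4] + [v_0,v_3].
The 10×5 boundary matrix has rank 5 and Smith normal form diag(1,1,1,1,1).

From H_k ≅ ker(∂_k) / im(∂_{k+1}) we obtain:

  H_0: rank C_0 − rank ∂_1 = 7 − 4 = 3, and the invariant factors of ∂_1 are all 1, so H_0 = Z^3.
  H_1: rank ker ∂_1 − rank ∂_2 = (10 − 4) − 5 = 1, and the invariant factors of ∂_2 are all 1, so H_1 = Z.
  H_2: rank ker ∂_2 − rank ∂_3 = (5 − 5) − 0 = 0, and there is no ∂_3, so H_2 = 0.

(K is a triangulation of the disjoint union of the Möbius band and a set of 2 points.)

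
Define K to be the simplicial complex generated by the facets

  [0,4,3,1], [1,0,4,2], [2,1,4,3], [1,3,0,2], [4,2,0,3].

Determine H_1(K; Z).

H_1 ≅ 0.

Fix the vertex order 0 < 1 < 2 < 3 < 4 and write every simplex with vertices in increasing order. Then dim K = 3 and the simplices of K are:

  0-simplices (5): [0], [1], [2], [3], [4]
  1-simplices (10): [0,1], [0,2], [0,3], [0,4], [1,2], [1,3], [1,4], [2,3], [2,4], [3,4]
  2-simplices (10): [0,1,2], [0,1,3], [0,1,4], [0,2,3], [0,2,4], [0,3,4], [1,2,3], [1,2,4], [1,3,4], [2,3,4]
  3-simplices (5): [0,1,2,3], [0,1,2,4], [0,1,3,4], [0,2,3,4], [1,2,3,4]

giving chain groups C_0 ≅ Z^5, C_1 ≅ Z^10, C_2 ≅ Z^10, C_3 ≅ Z^5.

Boundary ∂_1: C_1 → C_0 is given by ∂[p,q] = [q] − [p].
As a 5×10 matrix over Z this has rank 4, with invariant factors (1,1,1,1).

The boundary map ∂_2: C_2 → C_1 acts by ∂[p,q,r] = [q,r] − [p,r] + [p,q]. For instance
  ∂[0,2,3] = [2,3] − [0,3] + [0,2],
  ∂[0,1,2] = [1,2] − [0,2] + [0,1].
This gives a 10×10 integer matrix of rank 6; reducing to Smith normal form yields diagonal entries (1,1,1,1,1,1).

∂_3: C_3 → C_2 sends each 3-simplex σ to the alternating sum Σ_i (−1)^i (σ with its i-th vertex removed). For instance
  ∂[1,2,3,4] = [2,3,4] − [1,3,4] + [1,2,4] − [1,2,3],
  ∂[0,1,2,3] = [1,2,3] − [0,2,3] + [0,1,3] − [0,1,2].
As a 10×5 matrix over Z this has rank 4, with invariant factors (1,1,1,1).

Now H_k = ker ∂_k / im ∂_{k+1}, so:

  H_1: rank ker ∂_1 − rank ∂_2 = (10 − 4) − 6 = 0, and the invariant factors of ∂_2 are all 1, so H_1 = 0.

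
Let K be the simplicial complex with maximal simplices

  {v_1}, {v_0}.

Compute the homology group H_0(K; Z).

K has 2 vertices.
rank ∂_0 = 0, rank ∂_1 = 0 ⇒ b_0 = 2 − 0 − 0 = 2. So H_0 = Z^2.

H_0 = Z^2.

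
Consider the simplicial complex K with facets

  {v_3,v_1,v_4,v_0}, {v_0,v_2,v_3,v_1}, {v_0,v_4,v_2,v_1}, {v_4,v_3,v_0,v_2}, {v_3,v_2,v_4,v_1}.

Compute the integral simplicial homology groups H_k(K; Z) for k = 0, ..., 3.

H_0 = Z,  H_1 = 0,  H_2 = 0,  H_3 = Z.

Order the vertices as v_0 < v_1 < v_2 < v_3 < v_4. Listing each simplex with vertices in this order, K has dimension 3 with simplices:

  0-simplices (5): [v_0], [v_1], [v_2], [v_3], [v_4]
  1-simplices (10): [v_0,v_1], [v_0,v_2], [v_0,v_3], [v_0,v_4], [v_1,v_2], [v_1,v_3], [v_1,v_4], [v_2,v_3], [v_2,v_4], [v_3,v_4]
  2-simplices (10): [v_0,v_1,v_2], [v_0,v_1,v_3], [v_0,v_1,v_4], [v_0,v_2,v_3], [v_0,v_2,v_4], [v_0,v_3,v_4], [v_1,v_2,v_3], [v_1,v_2,v_4], [v_1,v_3,v_4], [v_2,v_3,v_4]
  3-simplices (5): [v_0,v_1,v_2,v_3], [v_0,v_1,v_2,v_4], [v_0,v_1,v_3,v_4], [v_0,v_2,v_3,v_4], [v_1,v_2,v_3,v_4]

so the chain groups are C_0 ≅ Z^5, C_1 ≅ Z^10, C_2 ≅ Z^10, C_3 ≅ Z^5.

The boundary map ∂_1: C_1 → C_0 maps an edge to its endpoints' difference, ∂[p,q] = q − p. For instance
  ∂[v_0,v_2] = [v_2] − [v_0].
The 5×10 boundary matrix has rank 4 and Smith normal form diag(1,1,1,1).

Boundary ∂_2: C_2 → C_1 acts by ∂[p,q,r] = [q,r] − [p,r] + [p,q]. For instance
  ∂[v_0,v_2,v_4] = [v_2,v_4] − [v_0,v_4] + [v_0,v_2],
  ∂[v_1,v_3,v_4] = [v_3,v_4] − [v_1,v_4] + [v_1,v_3].
The 10×10 boundary matrix has rank 6 and Smith normal form diag(1,1,1,1,1,1).

Boundary ∂_3: C_3 → C_2 sends each 3-simplex σ to the alternating sum Σ_i (−1)^i (σ with its i-th vertex removed). For instance
  ∂[v_0,v_1,v_2,v_4] = [v_1,v_2,v_4] − [v_0,v_2,v_4] + [v_0,v_1,v_4] − [v_0,v_1,v_2],
  ∂[v_1,v_2,v_3,v_4] = [v_2,v_3,v_4] − [v_1,v_3,v_4] + [v_1,v_2,v_4] − [v_1,v_2,v_3].
The resulting 10×5 matrix has rank 4, and its Smith normal form has invariant factors (1,1,1,1).

Reading off H_k = ker ∂_k / im ∂_{k+1}:

  H_0: rank C_0 − rank ∂_1 = 5 − 4 = 1, and the invariant factors of ∂_1 are all 1, so H_0 = Z.
  H_1: rank ker ∂_1 − rank ∂_2 = (10 − 4) − 6 = 0, and the invariant factors of ∂_2 are all 1, so H_1 = 0.
  H_2: rank ker ∂_2 − rank ∂_3 = (10 − 6) − 4 = 0, and the invariant factors of ∂_3 are all 1, so H_2 = 0.
  H_3: rank ker ∂_3 − rank ∂_4 = (5 − 4) − 0 = 1, and there is no ∂_4, so H_3 = Z.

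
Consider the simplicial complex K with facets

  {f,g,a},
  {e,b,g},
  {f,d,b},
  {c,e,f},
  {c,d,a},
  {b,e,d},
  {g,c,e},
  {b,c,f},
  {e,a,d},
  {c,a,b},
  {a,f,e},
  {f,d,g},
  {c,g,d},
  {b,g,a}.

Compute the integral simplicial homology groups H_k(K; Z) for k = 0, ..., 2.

H_0 ≅ Z,  H_1 ≅ Z^2,  H_2 ≅ Z.

Order the vertices as a < b < c < d < e < f < g. Listing each simplex with vertices in this order, K has dimension 2 with simplices:

  0-simplices (7): a, b, c, d, e, f, g
  1-simplices (21): ab, ac, ad, ae, af, ag, bc, bd, be, bf, bg, cd, ce, cf, cg, de, df, dg, ef, eg, fg
  2-simplices (14): abc, abg, acd, ade, aef, afg, bcf, bde, bdf, beg, cdg, cef, ceg, dfg

Hence C_0 ≅ Z^7, C_1 ≅ Z^21, C_2 ≅ Z^14.

Boundary ∂_1: C_1 → C_0 maps an edge to its endpoints' difference, ∂[p,q] = q − p.
The resulting 7×21 matrix has rank 6, and its Smith normal form has invariant factors (1,1,1,1,1,1).

Boundary ∂_2: C_2 → C_1 acts by ∂[p,q,r] = [q,r] − [p,r] + [p,q]. For instance
  ∂aef = ef − af + ae,
  ∂ade = de − ae + ad.
The 21×14 boundary matrix has rank 13 and Smith normal form diag(1,1,1,1,1,1,1,1,1,1,1,1,1).

Computing H_k = (kernel of ∂_k) / (image of ∂_{k+1}):

  H_0: rank C_0 − rank ∂_1 = 7 − 6 = 1, and the invariant factors of ∂_1 are all 1, so H_0 ≅ Z.
  H_1: rank ker ∂_1 − rank ∂_2 = (21 − 6) − 13 = 2, and the invariant factors of ∂_2 are all 1, so H_1 ≅ Z^2.
  H_2: rank ker ∂_2 − rank ∂_3 = (14 − 13) − 0 = 1, and there is no ∂_3, so H_2 ≅ Z.

As a check, the Euler characteristic is 7 − 21 + 14 = 0, which agrees with 1 − 2 + 1 = 0.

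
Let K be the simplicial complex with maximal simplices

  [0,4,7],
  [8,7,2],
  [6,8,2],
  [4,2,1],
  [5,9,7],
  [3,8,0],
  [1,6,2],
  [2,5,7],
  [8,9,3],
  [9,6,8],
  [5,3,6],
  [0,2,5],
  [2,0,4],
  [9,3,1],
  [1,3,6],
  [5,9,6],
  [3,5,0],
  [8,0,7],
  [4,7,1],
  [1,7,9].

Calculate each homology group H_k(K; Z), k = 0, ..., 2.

H_0 = Z,  H_1 = Z ⊕ Z_2,  H_2 = 0.

We work with the vertex ordering 0 < 1 < 2 < 3 < 4 < 5 < 6 < 7 < 8 < 9. The simplices of K, each written with vertices in increasing order, are:

  0-simplices (10): [0], [1], [2], [3], [4], [5], [6], [7], [8], [9]
  1-simplices (30): (30 of them)
  2-simplices (20): (20 of them)

Hence C_0 ≅ Z^10, C_1 ≅ Z^30, C_2 ≅ Z^20.

The boundary map ∂_1: C_1 → C_0 sends each edge [p,q] (with p < q) to q − p. For instance
  ∂[2,4] = [4] − [2].
The resulting 10×30 matrix has rank 9, and its Smith normal form has invariant factors (1,1,1,1,1,1,1,1,1).

∂_2: C_2 → C_1 sends each 2-simplex [p,q,r] to [q,r] − [p,r] + [p,q]. For instance
  ∂[1,2,6] = [2,6] − [1,6] + [1,2],
  ∂[6,8,9] = [8,9] − [6,9] + [6,8].
The 30×20 boundary matrix has rank 20 and Smith normal form diag(1,1,1,1,1,1,1,1,1,1,1,1,1,1,1,1,1,1,1,2).

From H_k ≅ ker(∂_k) / im(∂_{k+1}) we obtain:

  H_0: rank C_0 − rank ∂_1 = 10 − 9 = 1, and the invariant factors of ∂_1 are all 1, so H_0 = Z.
  H_1: rank ker ∂_1 − rank ∂_2 = (30 − 9) − 20 = 1, and ∂_2 has invariant factor 2 > 1, so H_1 = Z ⊕ Z_2.
  H_2: rank ker ∂_2 − rank ∂_3 = (20 − 20) − 0 = 0, and there is no ∂_3, so H_2 = 0.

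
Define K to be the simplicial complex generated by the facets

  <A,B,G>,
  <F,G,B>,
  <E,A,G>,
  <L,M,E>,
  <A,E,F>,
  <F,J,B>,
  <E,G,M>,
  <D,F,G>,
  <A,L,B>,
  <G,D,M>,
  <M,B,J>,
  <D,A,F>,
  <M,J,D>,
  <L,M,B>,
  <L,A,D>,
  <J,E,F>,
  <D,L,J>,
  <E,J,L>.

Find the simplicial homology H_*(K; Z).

H_0 ≅ Z,  H_1 ≅ Z ⊕ Z/2,  H_2 = 0.

Order the vertices as A < B < D < E < F < G < J < L < M. Listing each simplex with vertices in this order, K has dimension 2 with simplices:

  0-simplices (9): A, B, D, E, F, G, J, L, M
  1-simplices (27): AB, AD, AE, AF, AG, AL, BF, BG, BJ, BL, BM, DF, DG, DJ, DL, DM, EF, EG, EJ, EL, EM, FG, FJ, GM, JL, JM, LM
  2-simplices (18): ABG, ABL, ADF, ADL, AEF, AEG, BFG, BFJ, BJM, BLM, DFG, DGM, DJL, DJM, EFJ, EGM, EJL, ELM

so the chain groups are C_0 ≅ Z^9, C_1 ≅ Z^27, C_2 ≅ Z^18.

The boundary map ∂_1: C_1 → C_0 maps an edge to its endpoints' difference, ∂[p,q] = q − p.
The resulting 9×27 matrix has rank 8, and its Smith normal form has invariant factors (1,1,1,1,1,1,1,1).

∂_2: C_2 → C_1 acts by ∂[p,q,r] = [q,r] − [p,r] + [p,q]. For instance
  ∂BFG = FG − BG + BF,
  ∂DJL = JL − DL + DJ.
The 27×18 boundary matrix has rank 18 and Smith normal form diag(1,1,1,1,1,1,1,1,1,1,1,1,1,1,1,1,1,2).

Computing H_k = (kernel of ∂_k) / (image of ∂_{k+1}):

  H_0: rank C_0 − rank ∂_1 = 9 − 8 = 1, and the invariant factors of ∂_1 are all 1, so H_0 ≅ Z.
  H_1: rank ker ∂_1 − rank ∂_2 = (27 − 8) − 18 = 1, and ∂_2 has invariant factor 2 > 1, so H_1 ≅ Z ⊕ Z/2.
  H_2: rank ker ∂_2 − rank ∂_3 = (18 − 18) − 0 = 0, and there is no ∂_3, so H_2 ≅ 0.

As a check, the Euler characteristic is 9 − 27 + 18 = 0, which agrees with 1 − 1 + 0 = 0.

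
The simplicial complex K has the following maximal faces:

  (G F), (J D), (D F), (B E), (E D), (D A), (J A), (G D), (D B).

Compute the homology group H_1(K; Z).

Order the vertices as A < B < D < E < F < G < J. Listing each simplex with vertices in this order, K has dimension 1 with simplices:

  0-simplices (7): A, B, D, E, F, G, J
  1-simplices (9): AD, AJ, BD, BE, DE, DF, DG, DJ, FG

so the chain groups are C_0 ≅ Z^7, C_1 ≅ Z^9.

∂_1: C_1 → C_0 is given by ∂[p,q] = [q] − [p]. For instance
  ∂BD = D − B.
The 7×9 boundary matrix has rank 6 and Smith normal form diag(1,1,1,1,1,1).

From H_k ≅ ker(∂_k) / im(∂_{k+1}) we obtain:

  H_1: rank ker ∂_1 − rank ∂_2 = (9 − 6) − 0 = 3, and there is no ∂_2, so H_1 = Z^3.

H_1 = Z^3.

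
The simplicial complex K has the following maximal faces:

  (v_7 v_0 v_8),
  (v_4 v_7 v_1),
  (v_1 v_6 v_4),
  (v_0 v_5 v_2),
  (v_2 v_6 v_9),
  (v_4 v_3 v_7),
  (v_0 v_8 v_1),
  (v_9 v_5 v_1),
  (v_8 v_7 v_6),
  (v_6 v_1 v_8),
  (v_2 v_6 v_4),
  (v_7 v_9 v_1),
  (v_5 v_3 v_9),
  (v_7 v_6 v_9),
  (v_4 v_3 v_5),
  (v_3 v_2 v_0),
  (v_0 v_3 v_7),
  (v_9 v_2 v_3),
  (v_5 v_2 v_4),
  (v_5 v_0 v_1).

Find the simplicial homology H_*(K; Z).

H_0 ≅ Z,  H_1 ≅ Z × Z/2,  H_2 = 0.

Take the total order v_0 < v_1 < v_2 < v_3 < v_4 < v_5 < v_6 < v_7 < v_8 < v_9 on the vertex set. Then K (dimension 2) consists of the simplices:

  0-simplices (10): [v_0], [v_1], [v_2], [v_3], [v_4], [v_5], [v_6], [v_7], [v_8], [v_9]
  1-simplices (30): (30 of them)
  2-simplices (20): (20 of them)

so the chain groups are C_0 ≅ Z^10, C_1 ≅ Z^30, C_2 ≅ Z^20.

The boundary map ∂_1: C_1 → C_0 maps an edge to its endpoints' difference, ∂[p,q] = q − p.
The resulting 10×30 matrix has rank 9, and its Smith normal form has invariant factors (1,1,1,1,1,1,1,1,1).

∂_2: C_2 → C_1 maps a triangle to the signed sum of its edges. For instance
  ∂[v_2,v_4,v_5] = [v_4,v_5] − [v_2,v_5] + [v_2,v_4],
  ∂[v_0,v_7,v_8] = [v_7,v_8] − [v_0,v_8] + [v_0,v_7].
As a 30×20 matrix over Z this has rank 20, with invariant factors (1,1,1,1,1,1,1,1,1,1,1,1,1,1,1,1,1,1,1,2).

Computing H_k = (kernel of ∂_k) / (image of ∂_{k+1}):

  H_0: rank C_0 − rank ∂_1 = 10 − 9 = 1, and the invariant factors of ∂_1 are all 1, so H_0 ≅ Z.
  H_1: rank ker ∂_1 − rank ∂_2 = (30 − 9) − 20 = 1, and ∂_2 has invariant factor 2 > 1, so H_1 ≅ Z × Z/2.
  H_2: rank ker ∂_2 − rank ∂_3 = (20 − 20) − 0 = 0, and there is no ∂_3, so H_2 ≅ 0.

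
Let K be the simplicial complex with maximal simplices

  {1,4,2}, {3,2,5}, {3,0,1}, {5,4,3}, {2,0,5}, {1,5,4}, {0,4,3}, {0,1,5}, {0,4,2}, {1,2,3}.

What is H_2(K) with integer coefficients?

We work with the vertex ordering 0 < 1 < 2 < 3 < 4 < 5. The simplices of K, each written with vertices in increasing order, are:

  0-simplices (6): [0], [1], [2], [3], [4], [5]
  1-simplices (15): [0,1], [0,2], [0,3], [0,4], [0,5], [1,2], [1,3], [1,4], [1,5], [2,3], [2,4], [2,5], [3,4], [3,5], [4,5]
  2-simplices (10): [0,1,3], [0,1,5], [0,2,4], [0,2,5], [0,3,4], [1,2,3], [1,2,4], [1,4,5], [2,3,5], [3,4,5]

Hence C_0 ≅ Z^6, C_1 ≅ Z^15, C_2 ≅ Z^10.

∂_1: C_1 → C_0 sends each edge [p,q] (with p < q) to q − p. For instance
  ∂[0,3] = [3] − [0].
The resulting 6×15 matrix has rank 5, and its Smith normal form has invariant factors (1,1,1,1,1).

Boundary ∂_2: C_2 → C_1 sends each 2-simplex [p,q,r] to [q,r] − [p,r] + [p,q]. For instance
  ∂[0,1,3] = [1,3] − [0,3] + [0,1],
  ∂[1,2,4] = [2,4] − [1,4] + [1,2].
The 15×10 boundary matrix has rank 10 and Smith normal form diag(1,1,1,1,1,1,1,1,1,2).

Computing H_k = (kernel of ∂_k) / (image of ∂_{k+1}):

  H_2: rank ker ∂_2 − rank ∂_3 = (10 − 10) − 0 = 0, and there is no ∂_3, so H_2 ≅ 0.

(K is a triangulation of the real projective plane RP^2.)

H_2 = 0.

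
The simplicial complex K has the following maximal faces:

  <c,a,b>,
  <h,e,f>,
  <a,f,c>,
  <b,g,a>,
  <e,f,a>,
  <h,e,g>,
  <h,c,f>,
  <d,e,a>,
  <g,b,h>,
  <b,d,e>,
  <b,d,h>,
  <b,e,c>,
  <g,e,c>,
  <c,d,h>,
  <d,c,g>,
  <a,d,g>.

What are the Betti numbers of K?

K has 8 vertices, 24 edges, 16 triangles.
rank ∂_0 = 0, rank ∂_1 = 7 ⇒ b_0 = 8 − 0 − 7 = 1; all invariant factors of ∂_1 are 1 so no torsion. So H_0 = Z.
rank ∂_1 = 7, rank ∂_2 = 15 ⇒ b_1 = 24 − 7 − 15 = 2; all invariant factors of ∂_2 are 1 so no torsion. So H_1 = Z^2.
rank ∂_2 = 15, rank ∂_3 = 0 ⇒ b_2 = 16 − 15 − 0 = 1. So H_2 = Z.

b_0 = 1, b_1 = 2, b_2 = 1.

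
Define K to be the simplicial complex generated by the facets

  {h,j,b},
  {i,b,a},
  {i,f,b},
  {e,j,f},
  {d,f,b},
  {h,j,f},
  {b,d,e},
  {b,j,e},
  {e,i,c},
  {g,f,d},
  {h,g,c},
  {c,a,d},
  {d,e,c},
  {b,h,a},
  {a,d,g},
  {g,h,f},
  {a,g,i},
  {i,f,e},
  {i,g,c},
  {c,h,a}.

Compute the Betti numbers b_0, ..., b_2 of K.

We work with the vertex ordering a < b < c < d < e < f < g < h < i < j. The simplices of K, each written with vertices in increasing order, are:

  0-simplices (10): a, b, c, d, e, f, g, h, i, j
  1-simplices (30): ab, ac, ad, ag, ah, ai, bd, be, bf, bh, bi, bj, cd, ce, cg, ch, ci, de, df, dg, ef, ei, ej, fg, fh, fi, fj, gh, gi, hj
  2-simplices (20): abh, abi, acd, ach, adg, agi, bde, bdf, bej, bfi, bhj, cde, cei, cgh, cgi, dfg, efi, efj, fgh, fhj

so the chain groups are C_0 ≅ Z^10, C_1 ≅ Z^30, C_2 ≅ Z^20.

∂_1: C_1 → C_0 is given by ∂[p,q] = [q] − [p]. For instance
  ∂bi = i − b.
The 10×30 boundary matrix has rank 9 and Smith normal form diag(1,1,1,1,1,1,1,1,1).

The boundary map ∂_2: C_2 → C_1 maps a triangle to the signed sum of its edges. For instance
  ∂cde = de − ce + cd,
  ∂bfi = fi − bi + bf.
As a 30×20 matrix over Z this has rank 20, with invariant factors (1,1,1,1,1,1,1,1,1,1,1,1,1,1,1,1,1,1,1,2).

Computing H_k = (kernel of ∂_k) / (image of ∂_{k+1}):

  H_0: rank C_0 − rank ∂_1 = 10 − 9 = 1, and the invariant factors of ∂_1 are all 1, so H_0 = Z.
  H_1: rank ker ∂_1 − rank ∂_2 = (30 − 9) − 20 = 1, and ∂_2 has invariant factor 2 > 1, so H_1 = Z ⊕ Z/2.
  H_2: rank ker ∂_2 − rank ∂_3 = (20 − 20) − 0 = 0, and there is no ∂_3, so H_2 = 0.

(K is a triangulation of the Klein bottle.)

Hence the Betti numbers are b_0 = 1, b_1 = 1, b_2 = 0.

b_0 = 1, b_1 = 1, b_2 = 0.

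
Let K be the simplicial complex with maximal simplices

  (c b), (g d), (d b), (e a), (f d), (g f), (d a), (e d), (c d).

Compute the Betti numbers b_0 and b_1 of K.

b_0 = 1, b_1 = 3.

K has 7 vertices, 9 edges.
rank ∂_0 = 0, rank ∂_1 = 6 ⇒ b_0 = 7 − 0 − 6 = 1; all invariant factors of ∂_1 are 1 so no torsion. So H_0 ≅ Z.
rank ∂_1 = 6, rank ∂_2 = 0 ⇒ b_1 = 9 − 6 − 0 = 3. So H_1 ≅ Z^3.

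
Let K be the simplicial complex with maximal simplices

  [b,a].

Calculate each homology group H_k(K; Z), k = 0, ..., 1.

H_0 = Z,  H_1 = 0.

K has 2 vertices, 1 edge.
rank ∂_0 = 0, rank ∂_1 = 1 ⇒ b_0 = 2 − 0 − 1 = 1; all invariant factors of ∂_1 are 1 so no torsion. So H_0 = Z.
rank ∂_1 = 1, rank ∂_2 = 0 ⇒ b_1 = 1 − 1 − 0 = 0. So H_1 = 0.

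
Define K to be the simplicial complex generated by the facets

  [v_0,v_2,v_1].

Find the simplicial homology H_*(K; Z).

Order the vertices as v_0 < v_1 < v_2. Listing each simplex with vertices in this order, K has dimension 2 with simplices:

  0-simplices (3): [v_0], [v_1], [v_2]
  1-simplices (3): [v_0,v_1], [v_0,v_2], [v_1,v_2]
  2-simplices (1): [v_0,v_1,v_2]

Hence C_0 ≅ Z^3, C_1 ≅ Z^3, C_2 ≅ Z^1.

The boundary map ∂_1: C_1 → C_0 sends each edge [p,q] (with p < q) to q − p. For instance
  ∂[v_1,v_2] = [v_2] − [v_1].
The resulting 3×3 matrix has rank 2, and its Smith normal form has invariant factors (1,1).

Boundary ∂_2: C_2 → C_1 maps a triangle to the signed sum of its edges. For instance
  ∂[v_0,v_1,v_2] = [v_1,v_2] − [v_0,v_2] + [v_0,v_1].
This gives a 3×1 integer matrix of rank 1; reducing to Smith normal form yields diagonal entries (1).

Computing H_k = (kernel of ∂_k) / (image of ∂_{k+1}):

  H_0: rank C_0 − rank ∂_1 = 3 − 2 = 1, and the invariant factors of ∂_1 are all 1, so H_0 = Z.
  H_1: rank ker ∂_1 − rank ∂_2 = (3 − 2) − 1 = 0, and the invariant factors of ∂_2 are all 1, so H_1 = 0.
  H_2: rank ker ∂_2 − rank ∂_3 = (1 − 1) − 0 = 0, and there is no ∂_3, so H_2 = 0.

As a check, the Euler characteristic is 3 − 3 + 1 = 1, which agrees with 1 − 0 + 0 = 1.
(K is a triangulation of the 2-simplex.)

H_0 = Z,  H_1 = 0,  H_2 = 0.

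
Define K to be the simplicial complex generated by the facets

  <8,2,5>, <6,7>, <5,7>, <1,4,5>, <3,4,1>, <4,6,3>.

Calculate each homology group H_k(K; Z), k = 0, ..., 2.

H_0 ≅ Z,  H_1 ≅ Z,  H_2 = 0.

Order the vertices as 1 < 2 < 3 < 4 < 5 < 6 < 7 < 8. Listing each simplex with vertices in this order, K has dimension 2 with simplices:

  0-simplices (8): [1], [2], [3], [4], [5], [6], [7], [8]
  1-simplices (12): [1,3], [1,4], [1,5], [2,5], [2,8], [3,4], [3,6], [4,5], [4,6], [5,7], [5,8], [6,7]
  2-simplices (4): [1,3,4], [1,4,5], [2,5,8], [3,4,6]

giving chain groups C_0 ≅ Z^8, C_1 ≅ Z^12, C_2 ≅ Z^4.

The boundary map ∂_1: C_1 → C_0 is given by ∂[p,q] = [q] − [p]. For instance
  ∂[6,7] = [7] − [6].
The 8×12 boundary matrix has rank 7 and Smith normal form diag(1,1,1,1,1,1,1).

Boundary ∂_2: C_2 → C_1 acts by ∂[p,q,r] = [q,r] − [p,r] + [p,q]. For instance
  ∂[1,4,5] = [4,5] − [1,5] + [1,4],
  ∂[3,4,6] = [4,6] − [3,6] + [3,4].
As a 12×4 matrix over Z this has rank 4, with invariant factors (1,1,1,1).

From H_k ≅ ker(∂_k) / im(∂_{k+1}) we obtain:

  H_0: rank C_0 − rank ∂_1 = 8 − 7 = 1, and the invariant factors of ∂_1 are all 1, so H_0 = Z.
  H_1: rank ker ∂_1 − rank ∂_2 = (12 − 7) − 4 = 1, and the invariant factors of ∂_2 are all 1, so H_1 = Z.
  H_2: rank ker ∂_2 − rank ∂_3 = (4 − 4) − 0 = 0, and there is no ∂_3, so H_2 = 0.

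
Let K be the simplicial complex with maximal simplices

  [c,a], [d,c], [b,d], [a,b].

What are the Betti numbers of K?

b_0 = 1, b_1 = 1.

K has 4 vertices, 4 edges.
rank ∂_0 = 0, rank ∂_1 = 3 ⇒ b_0 = 4 − 0 − 3 = 1; all invariant factors of ∂_1 are 1 so no torsion. So H_0 = Z.
rank ∂_1 = 3, rank ∂_2 = 0 ⇒ b_1 = 4 − 3 − 0 = 1. So H_1 = Z.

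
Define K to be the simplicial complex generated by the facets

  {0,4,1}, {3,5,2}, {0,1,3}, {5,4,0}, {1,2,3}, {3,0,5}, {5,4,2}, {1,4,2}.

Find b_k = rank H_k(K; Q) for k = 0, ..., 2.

Fix the vertex order 0 < 1 < 2 < 3 < 4 < 5 and write every simplex with vertices in increasing order. Then dim K = 2 and the simplices of K are:

  0-simplices (6): [0], [1], [2], [3], [4], [5]
  1-simplices (12): [0,1], [0,3], [0,4], [0,5], [1,2], [1,3], [1,4], [2,3], [2,4], [2,5], [3,5], [4,5]
  2-simplices (8): [0,1,3], [0,1,4], [0,3,5], [0,4,5], [1,2,3], [1,2,4], [2,3,5], [2,4,5]

giving chain groups C_0 ≅ Z^6, C_1 ≅ Z^12, C_2 ≅ Z^8.

Boundary ∂_1: C_1 → C_0 sends each edge [p,q] (with p < q) to q − p. For instance
  ∂[1,2] = [2] − [1].
The 6×12 boundary matrix has rank 5 and Smith normal form diag(1,1,1,1,1).

∂_2: C_2 → C_1 sends each 2-simplex [p,q,r] to [q,r] − [p,r] + [p,q]. For instance
  ∂[0,4,5] = [4,5] − [0,5] + [0,4],
  ∂[0,1,3] = [1,3] − [0,3] + [0,1].
The 12×8 boundary matrix has rank 7 and Smith normal form diag(1,1,1,1,1,1,1).

From H_k ≅ ker(∂_k) / im(∂_{k+1}) we obtain:

  H_0: rank C_0 − rank ∂_1 = 6 − 5 = 1, and the invariant factors of ∂_1 are all 1, so H_0 = Z.
  H_1: rank ker ∂_1 − rank ∂_2 = (12 − 5) − 7 = 0, and the invariant factors of ∂_2 are all 1, so H_1 = 0.
  H_2: rank ker ∂_2 − rank ∂_3 = (8 − 7) − 0 = 1, and there is no ∂_3, so H_2 = Z.

(K is a triangulation of the 2-sphere S^2.)

Hence the Betti numbers are b_0 = 1, b_1 = 0, b_2 = 1.

b_0 = 1, b_1 = 0, b_2 = 1.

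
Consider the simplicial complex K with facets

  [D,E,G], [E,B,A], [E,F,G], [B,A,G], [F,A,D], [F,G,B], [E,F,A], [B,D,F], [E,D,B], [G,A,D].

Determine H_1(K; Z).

Order the vertices as A < B < D < E < F < G. Listing each simplex with vertices in this order, K has dimension 2 with simplices:

  0-simplices (6): A, B, D, E, F, G
  1-simplices (15): AB, AD, AE, AF, AG, BD, BE, BF, BG, DE, DF, DG, EF, EG, FG
  2-simplices (10): ABE, ABG, ADF, ADG, AEF, BDE, BDF, BFG, DEG, EFG

giving chain groups C_0 ≅ Z^6, C_1 ≅ Z^15, C_2 ≅ Z^10.

∂_1: C_1 → C_0 is given by ∂[p,q] = [q] − [p]. For instance
  ∂DG = G − D.
The resulting 6×15 matrix has rank 5, and its Smith normal form has invariant factors (1,1,1,1,1).

The boundary map ∂_2: C_2 → C_1 sends each 2-simplex [p,q,r] to [q,r] − [p,r] + [p,q]. For instance
  ∂ABG = BG − AG + AB,
  ∂EFG = FG − EG + EF.
This gives a 15×10 integer matrix of rank 10; reducing to Smith normal form yields diagonal entries (1,1,1,1,1,1,1,1,1,2).

Reading off H_k = ker ∂_k / im ∂_{k+1}:

  H_1: rank ker ∂_1 − rank ∂_2 = (15 − 5) − 10 = 0, and ∂_2 has invariant factor 2 > 1, so H_1 = Z_2.

H_1 = Z_2.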